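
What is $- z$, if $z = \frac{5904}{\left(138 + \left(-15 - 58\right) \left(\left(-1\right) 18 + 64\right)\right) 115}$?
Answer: $\frac{1476}{92575} \approx 0.015944$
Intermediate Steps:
$z = - \frac{1476}{92575}$ ($z = \frac{5904}{\left(138 - 73 \left(-18 + 64\right)\right) 115} = \frac{5904}{\left(138 - 3358\right) 115} = \frac{5904}{\left(-3220\right) 115} = \frac{5904}{-370300} = 5904 \left(- \frac{1}{370300}\right) = - \frac{1476}{92575} \approx -0.015944$)
$- z = \left(-1\right) \left(- \frac{1476}{92575}\right) = \frac{1476}{92575}$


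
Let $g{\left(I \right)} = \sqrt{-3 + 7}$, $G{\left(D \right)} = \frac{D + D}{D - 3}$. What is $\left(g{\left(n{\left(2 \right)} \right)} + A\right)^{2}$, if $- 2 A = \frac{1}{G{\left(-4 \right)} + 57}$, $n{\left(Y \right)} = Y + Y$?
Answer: $\frac{2627641}{662596} \approx 3.9657$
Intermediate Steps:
$n{\left(Y \right)} = 2 Y$
$G{\left(D \right)} = \frac{2 D}{-3 + D}$
$g{\left(I \right)} = 2$ ($g{\left(I \right)} = \sqrt{4} = 2$)
$A = - \frac{7}{814}$ ($A = - \frac{1}{2 \left(2 \left(-4\right) \frac{1}{-3 - 4} + 57\right)} = - \frac{1}{2 \left(2 \left(-4\right) \frac{1}{-7} + 57\right)} = - \frac{1}{2 \left(2 \left(-4\right) \left(- \frac{1}{7}\right) + 57\right)} = - \frac{1}{2 \left(\frac{8}{7} + 57\right)} = - \frac{1}{2 \cdot \frac{407}{7}} = \left(- \frac{1}{2}\right) \frac{7}{407} = - \frac{7}{814} \approx -0.0085995$)
$\left(g{\left(n{\left(2 \right)} \right)} + A\right)^{2} = \left(2 - \frac{7}{814}\right)^{2} = \left(\frac{1621}{814}\right)^{2} = \frac{2627641}{662596}$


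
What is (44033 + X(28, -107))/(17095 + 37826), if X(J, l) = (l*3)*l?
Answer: 78380/54921 ≈ 1.4271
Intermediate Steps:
X(J, l) = 3*l² (X(J, l) = (3*l)*l = 3*l²)
(44033 + X(28, -107))/(17095 + 37826) = (44033 + 3*(-107)²)/(17095 + 37826) = (44033 + 3*11449)/54921 = (44033 + 34347)*(1/54921) = 78380*(1/54921) = 78380/54921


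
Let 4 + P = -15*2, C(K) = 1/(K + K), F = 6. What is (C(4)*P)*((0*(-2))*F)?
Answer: 0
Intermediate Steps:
C(K) = 1/(2*K)
P = -34 (P = -4 - 15*2 = -4 - 30 = -34)
(C(4)*P)*((0*(-2))*F) = (((1/2)/4)*(-34))*((0*(-2))*6) = (((1/2)*(1/4))*(-34))*(0*6) = ((1/8)*(-34))*0 = -17/4*0 = 0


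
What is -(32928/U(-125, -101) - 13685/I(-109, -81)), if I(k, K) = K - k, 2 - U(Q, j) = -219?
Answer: 300343/884 ≈ 339.75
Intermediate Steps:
U(Q, j) = 221 (U(Q, j) = 2 - 1*(-219) = 2 + 219 = 221)
-(32928/U(-125, -101) - 13685/I(-109, -81)) = -(32928/221 - 13685/(-81 - 1*(-109))) = -(32928*(1/221) - 13685/(-81 + 109)) = -(32928/221 - 13685/28) = -(32928/221 - 13685*1/28) = -(32928/221 - 1955/4) = -1*(-300343/884) = 300343/884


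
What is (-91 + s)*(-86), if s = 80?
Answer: 946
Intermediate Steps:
(-91 + s)*(-86) = (-91 + 80)*(-86) = -11*(-86) = 946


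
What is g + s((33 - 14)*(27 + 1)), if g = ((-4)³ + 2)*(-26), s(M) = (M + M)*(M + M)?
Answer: 1133708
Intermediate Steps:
s(M) = 4*M² (s(M) = (2*M)*(2*M) = 4*M²)
g = 1612 (g = (-64 + 2)*(-26) = -62*(-26) = 1612)
g + s((33 - 14)*(27 + 1)) = 1612 + 4*((33 - 14)*(27 + 1))² = 1612 + 4*(19*28)² = 1612 + 4*532² = 1612 + 4*283024 = 1612 + 1132096 = 1133708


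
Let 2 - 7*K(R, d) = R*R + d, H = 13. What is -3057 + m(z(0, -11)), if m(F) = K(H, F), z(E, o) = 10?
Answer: -21576/7 ≈ -3082.3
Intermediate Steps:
K(R, d) = 2/7 - d/7 - R²/7 (K(R, d) = 2/7 - (R*R + d)/7 = 2/7 - (R² + d)/7 = 2/7 - (d + R²)/7 = 2/7 + (-d/7 - R²/7) = 2/7 - d/7 - R²/7)
m(F) = -167/7 - F/7 (m(F) = 2/7 - F/7 - ⅐*13² = 2/7 - F/7 - ⅐*169 = 2/7 - F/7 - 169/7 = -167/7 - F/7)
-3057 + m(z(0, -11)) = -3057 + (-167/7 - ⅐*10) = -3057 + (-167/7 - 10/7) = -3057 - 177/7 = -21576/7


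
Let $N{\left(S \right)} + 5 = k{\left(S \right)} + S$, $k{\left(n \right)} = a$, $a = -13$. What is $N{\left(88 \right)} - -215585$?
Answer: $215655$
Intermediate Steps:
$k{\left(n \right)} = -13$
$N{\left(S \right)} = -18 + S$ ($N{\left(S \right)} = -5 + \left(-13 + S\right) = -18 + S$)
$N{\left(88 \right)} - -215585 = \left(-18 + 88\right) - -215585 = 70 + 215585 = 215655$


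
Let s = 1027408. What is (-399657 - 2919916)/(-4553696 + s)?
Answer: 3319573/3526288 ≈ 0.94138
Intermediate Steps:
(-399657 - 2919916)/(-4553696 + s) = (-399657 - 2919916)/(-4553696 + 1027408) = -3319573/(-3526288) = -3319573*(-1/3526288) = 3319573/3526288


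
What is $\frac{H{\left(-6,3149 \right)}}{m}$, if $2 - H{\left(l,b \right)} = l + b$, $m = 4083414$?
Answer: $- \frac{1047}{1361138} \approx -0.00076921$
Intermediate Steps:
$H{\left(l,b \right)} = 2 - b - l$ ($H{\left(l,b \right)} = 2 - \left(l + b\right) = 2 - \left(b + l\right) = 2 - b - l$)
$\frac{H{\left(-6,3149 \right)}}{m} = \frac{2 - 3149 - -6}{4083414} = \left(2 - 3149 + 6\right) \frac{1}{4083414} = \left(-3141\right) \frac{1}{4083414} = - \frac{1047}{1361138}$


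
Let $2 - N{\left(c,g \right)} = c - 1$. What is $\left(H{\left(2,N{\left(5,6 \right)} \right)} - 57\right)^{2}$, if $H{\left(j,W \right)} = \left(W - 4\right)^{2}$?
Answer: $441$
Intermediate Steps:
$N{\left(c,g \right)} = 3 - c$ ($N{\left(c,g \right)} = 2 - \left(c - 1\right) = 2 - \left(-1 + c\right) = 3 - c$)
$H{\left(j,W \right)} = \left(-4 + W\right)^{2}$
$\left(H{\left(2,N{\left(5,6 \right)} \right)} - 57\right)^{2} = \left(\left(-4 + \left(3 - 5\right)\right)^{2} - 57\right)^{2} = \left(\left(-4 - 2\right)^{2} - 57\right)^{2} = \left(\left(-6\right)^{2} - 57\right)^{2} = \left(36 - 57\right)^{2} = \left(-21\right)^{2} = 441$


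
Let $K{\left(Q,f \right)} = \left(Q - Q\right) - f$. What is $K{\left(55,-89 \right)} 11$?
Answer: $979$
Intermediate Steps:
$K{\left(Q,f \right)} = - f$ ($K{\left(Q,f \right)} = 0 - f = - f$)
$K{\left(55,-89 \right)} 11 = \left(-1\right) \left(-89\right) 11 = 89 \cdot 11 = 979$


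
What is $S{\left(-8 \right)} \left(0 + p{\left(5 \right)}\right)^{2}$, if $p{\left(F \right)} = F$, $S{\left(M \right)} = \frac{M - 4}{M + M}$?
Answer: $\frac{75}{4} \approx 18.75$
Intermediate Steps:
$S{\left(M \right)} = \frac{-4 + M}{2 M}$
$S{\left(-8 \right)} \left(0 + p{\left(5 \right)}\right)^{2} = \frac{-4 - 8}{2 \left(-8\right)} \left(0 + 5\right)^{2} = \frac{1}{2} \left(- \frac{1}{8}\right) \left(-12\right) 5^{2} = \frac{3}{4} \cdot 25 = \frac{75}{4}$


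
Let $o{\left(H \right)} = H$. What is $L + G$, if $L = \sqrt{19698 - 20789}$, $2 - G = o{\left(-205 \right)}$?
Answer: $207 + i \sqrt{1091} \approx 207.0 + 33.03 i$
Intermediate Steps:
$G = 207$ ($G = 2 - -205 = 2 + 205 = 207$)
$L = i \sqrt{1091}$ ($L = \sqrt{-1091} = i \sqrt{1091} \approx 33.03 i$)
$L + G = i \sqrt{1091} + 207 = 207 + i \sqrt{1091}$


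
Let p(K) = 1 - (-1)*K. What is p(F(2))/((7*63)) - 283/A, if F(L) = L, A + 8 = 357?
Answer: -41252/51303 ≈ -0.80409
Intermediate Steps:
A = 349 (A = -8 + 357 = 349)
p(K) = 1 + K
p(F(2))/((7*63)) - 283/A = (1 + 2)/((7*63)) - 283/349 = 3/441 - 283*1/349 = 3*(1/441) - 283/349 = 1/147 - 283/349 = -41252/51303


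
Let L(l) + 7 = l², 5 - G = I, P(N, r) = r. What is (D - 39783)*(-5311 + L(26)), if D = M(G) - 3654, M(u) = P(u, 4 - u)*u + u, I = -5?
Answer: 201866654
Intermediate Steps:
G = 10 (G = 5 - 1*(-5) = 5 + 5 = 10)
M(u) = u + u*(4 - u) (M(u) = (4 - u)*u + u = u*(4 - u) + u = u + u*(4 - u))
D = -3704 (D = 10*(5 - 1*10) - 3654 = 10*(5 - 10) - 3654 = 10*(-5) - 3654 = -50 - 3654 = -3704)
L(l) = -7 + l²
(D - 39783)*(-5311 + L(26)) = (-3704 - 39783)*(-5311 + (-7 + 26²)) = -43487*(-5311 + (-7 + 676)) = -43487*(-5311 + 669) = -43487*(-4642) = 201866654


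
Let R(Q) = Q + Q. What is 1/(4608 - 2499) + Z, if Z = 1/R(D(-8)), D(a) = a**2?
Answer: 2237/269952 ≈ 0.0082867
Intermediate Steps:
R(Q) = 2*Q
Z = 1/128 (Z = 1/(2*(-8)**2) = 1/(2*64) = 1/128 ≈ 0.0078125)
1/(4608 - 2499) + Z = 1/(4608 - 2499) + 1/128 = 1/2109 + 1/128 = 2237/269952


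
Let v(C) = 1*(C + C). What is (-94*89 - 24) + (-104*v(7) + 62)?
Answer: -9784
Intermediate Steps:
v(C) = 2*C (v(C) = 1*(2*C) = 2*C)
(-94*89 - 24) + (-104*v(7) + 62) = (-94*89 - 24) + (-208*7 + 62) = (-8366 - 24) + (-104*14 + 62) = -8390 + (-1456 + 62) = -8390 - 1394 = -9784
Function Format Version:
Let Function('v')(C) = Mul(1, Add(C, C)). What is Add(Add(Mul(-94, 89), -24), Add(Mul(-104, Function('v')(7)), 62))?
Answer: -9784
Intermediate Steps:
Function('v')(C) = Mul(2, C) (Function('v')(C) = Mul(1, Mul(2, C)) = Mul(2, C))
Add(Add(Mul(-94, 89), -24), Add(Mul(-104, Function('v')(7)), 62)) = Add(Add(Mul(-94, 89), -24), Add(Mul(-104, Mul(2, 7)), 62)) = Add(Add(-8366, -24), Add(Mul(-104, 14), 62)) = Add(-8390, Add(-1456, 62)) = Add(-8390, -1394) = -9784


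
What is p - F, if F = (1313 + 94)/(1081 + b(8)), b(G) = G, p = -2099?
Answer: -762406/363 ≈ -2100.3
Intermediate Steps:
F = 469/363 (F = (1313 + 94)/(1081 + 8) = 1407/1089 = 1407*(1/1089) = 469/363 ≈ 1.2920)
p - F = -2099 - 1*469/363 = -2099 - 469/363 = -762406/363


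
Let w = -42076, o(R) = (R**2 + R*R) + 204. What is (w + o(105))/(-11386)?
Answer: 9911/5693 ≈ 1.7409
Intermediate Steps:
o(R) = 204 + 2*R**2 (o(R) = (R**2 + R**2) + 204 = 2*R**2 + 204 = 204 + 2*R**2)
(w + o(105))/(-11386) = (-42076 + (204 + 2*105**2))/(-11386) = (-42076 + (204 + 2*11025))*(-1/11386) = (-42076 + (204 + 22050))*(-1/11386) = (-42076 + 22254)*(-1/11386) = -19822*(-1/11386) = 9911/5693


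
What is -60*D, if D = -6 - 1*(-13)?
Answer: -420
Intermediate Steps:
D = 7 (D = -6 + 13 = 7)
-60*D = -60*7 = -420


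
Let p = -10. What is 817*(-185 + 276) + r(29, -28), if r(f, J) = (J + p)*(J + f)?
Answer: 74309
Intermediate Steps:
r(f, J) = (-10 + J)*(J + f) (r(f, J) = (J - 10)*(J + f) = (-10 + J)*(J + f))
817*(-185 + 276) + r(29, -28) = 817*(-185 + 276) + ((-28)² - 10*(-28) - 10*29 - 28*29) = 817*91 + (784 + 280 - 290 - 812) = 74347 - 38 = 74309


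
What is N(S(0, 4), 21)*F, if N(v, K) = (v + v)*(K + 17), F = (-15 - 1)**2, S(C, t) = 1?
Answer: 19456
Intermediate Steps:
F = 256 (F = (-16)**2 = 256)
N(v, K) = 2*v*(17 + K) (N(v, K) = (2*v)*(17 + K) = 2*v*(17 + K))
N(S(0, 4), 21)*F = (2*1*(17 + 21))*256 = (2*1*38)*256 = 76*256 = 19456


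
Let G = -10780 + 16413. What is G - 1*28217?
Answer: -22584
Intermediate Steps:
G = 5633
G - 1*28217 = 5633 - 1*28217 = 5633 - 28217 = -22584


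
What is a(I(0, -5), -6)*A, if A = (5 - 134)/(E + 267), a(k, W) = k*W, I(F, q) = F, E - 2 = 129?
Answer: 0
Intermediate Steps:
E = 131 (E = 2 + 129 = 131)
a(k, W) = W*k
A = -129/398 (A = (5 - 134)/(131 + 267) = -129/398 ≈ -0.32412)
a(I(0, -5), -6)*A = -6*0*(-129/398) = 0*(-129/398) = 0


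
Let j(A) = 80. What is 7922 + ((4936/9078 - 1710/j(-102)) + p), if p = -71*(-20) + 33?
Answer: 339668575/36312 ≈ 9354.2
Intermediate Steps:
p = 1453 (p = 1420 + 33 = 1453)
7922 + ((4936/9078 - 1710/j(-102)) + p) = 7922 + ((4936/9078 - 1710/80) + 1453) = 7922 + ((4936*(1/9078) - 1710*1/80) + 1453) = 7922 + ((2468/4539 - 171/8) + 1453) = 7922 + (-756425/36312 + 1453) = 7922 + 52004911/36312 = 339668575/36312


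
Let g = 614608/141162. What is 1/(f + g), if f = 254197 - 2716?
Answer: 70581/17750087765 ≈ 3.9764e-6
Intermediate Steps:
g = 307304/70581 (g = 614608*(1/141162) = 307304/70581 ≈ 4.3539)
f = 251481
1/(f + g) = 1/(251481 + 307304/70581) = 1/(17750087765/70581) = 70581/17750087765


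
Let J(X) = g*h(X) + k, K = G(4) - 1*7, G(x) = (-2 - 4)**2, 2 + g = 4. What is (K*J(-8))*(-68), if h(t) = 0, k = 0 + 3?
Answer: -5916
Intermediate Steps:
k = 3
g = 2 (g = -2 + 4 = 2)
G(x) = 36 (G(x) = (-6)**2 = 36)
K = 29 (K = 36 - 1*7 = 36 - 7 = 29)
J(X) = 3 (J(X) = 2*0 + 3 = 0 + 3 = 3)
(K*J(-8))*(-68) = (29*3)*(-68) = 87*(-68) = -5916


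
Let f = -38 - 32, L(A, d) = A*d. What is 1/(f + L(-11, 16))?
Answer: -1/246 ≈ -0.0040650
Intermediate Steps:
f = -70
1/(f + L(-11, 16)) = 1/(-70 - 11*16) = 1/(-70 - 176) = 1/(-246) = -1/246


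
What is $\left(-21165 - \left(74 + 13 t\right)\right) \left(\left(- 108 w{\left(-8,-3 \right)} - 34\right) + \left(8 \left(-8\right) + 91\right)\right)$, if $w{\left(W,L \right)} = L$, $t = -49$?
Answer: $-6530834$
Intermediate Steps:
$\left(-21165 - \left(74 + 13 t\right)\right) \left(\left(- 108 w{\left(-8,-3 \right)} - 34\right) + \left(8 \left(-8\right) + 91\right)\right) = \left(-21165 - -563\right) \left(\left(\left(-108\right) \left(-3\right) - 34\right) + \left(8 \left(-8\right) + 91\right)\right) = \left(-21165 + \left(-74 + 637\right)\right) \left(\left(324 - 34\right) + \left(-64 + 91\right)\right) = \left(-21165 + 563\right) \left(290 + 27\right) = \left(-20602\right) 317 = -6530834$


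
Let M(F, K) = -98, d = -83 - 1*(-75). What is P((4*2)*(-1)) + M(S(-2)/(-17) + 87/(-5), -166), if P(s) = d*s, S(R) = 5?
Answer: -34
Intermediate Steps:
d = -8 (d = -83 + 75 = -8)
P(s) = -8*s
P((4*2)*(-1)) + M(S(-2)/(-17) + 87/(-5), -166) = -8*4*2*(-1) - 98 = -64*(-1) - 98 = -8*(-8) - 98 = 64 - 98 = -34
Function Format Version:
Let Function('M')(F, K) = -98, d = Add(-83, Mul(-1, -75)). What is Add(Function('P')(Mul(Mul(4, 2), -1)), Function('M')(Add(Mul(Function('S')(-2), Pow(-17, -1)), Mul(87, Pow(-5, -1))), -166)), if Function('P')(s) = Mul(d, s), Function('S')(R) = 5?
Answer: -34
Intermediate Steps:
d = -8 (d = Add(-83, 75) = -8)
Function('P')(s) = Mul(-8, s)
Add(Function('P')(Mul(Mul(4, 2), -1)), Function('M')(Add(Mul(Function('S')(-2), Pow(-17, -1)), Mul(87, Pow(-5, -1))), -166)) = Add(Mul(-8, Mul(Mul(4, 2), -1)), -98) = Add(Mul(-8, Mul(8, -1)), -98) = Add(Mul(-8, -8), -98) = Add(64, -98) = -34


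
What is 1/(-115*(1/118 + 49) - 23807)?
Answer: -118/3474271 ≈ -3.3964e-5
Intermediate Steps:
1/(-115*(1/118 + 49) - 23807) = 1/(-115*5783/118 - 23807) = 1/(-665045/118 - 23807) = 1/(-3474271/118) = -118/3474271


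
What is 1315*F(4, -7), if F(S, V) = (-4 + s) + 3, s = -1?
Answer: -2630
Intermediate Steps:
F(S, V) = -2 (F(S, V) = (-4 - 1) + 3 = -5 + 3 = -2)
1315*F(4, -7) = 1315*(-2) = -2630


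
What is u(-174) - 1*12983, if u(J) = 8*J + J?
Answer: -14549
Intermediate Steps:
u(J) = 9*J
u(-174) - 1*12983 = 9*(-174) - 1*12983 = -1566 - 12983 = -14549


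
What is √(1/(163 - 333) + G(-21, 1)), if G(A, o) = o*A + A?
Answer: I*√1213970/170 ≈ 6.4812*I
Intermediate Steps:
G(A, o) = A + A*o (G(A, o) = A*o + A = A + A*o)
√(1/(163 - 333) + G(-21, 1)) = √(1/(163 - 333) - 21*(1 + 1)) = √(1/(-170) - 21*2) = √(-1/170 - 42) = √(-7141/170) = I*√1213970/170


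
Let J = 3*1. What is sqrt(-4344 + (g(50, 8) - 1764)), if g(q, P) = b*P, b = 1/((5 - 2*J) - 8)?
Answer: 2*I*sqrt(13745)/3 ≈ 78.159*I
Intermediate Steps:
J = 3
b = -1/9 (b = 1/((5 - 2*3) - 8) = 1/((5 - 6) - 8) = 1/(-1 - 8) = 1/(-9) = -1/9 ≈ -0.11111)
g(q, P) = -P/9
sqrt(-4344 + (g(50, 8) - 1764)) = sqrt(-4344 + (-1/9*8 - 1764)) = sqrt(-4344 + (-8/9 - 1764)) = sqrt(-4344 - 15884/9) = sqrt(-54980/9) = 2*I*sqrt(13745)/3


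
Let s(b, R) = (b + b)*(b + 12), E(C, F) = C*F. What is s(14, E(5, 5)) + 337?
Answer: 1065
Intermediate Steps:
s(b, R) = 2*b*(12 + b) (s(b, R) = (2*b)*(12 + b) = 2*b*(12 + b))
s(14, E(5, 5)) + 337 = 2*14*(12 + 14) + 337 = 2*14*26 + 337 = 728 + 337 = 1065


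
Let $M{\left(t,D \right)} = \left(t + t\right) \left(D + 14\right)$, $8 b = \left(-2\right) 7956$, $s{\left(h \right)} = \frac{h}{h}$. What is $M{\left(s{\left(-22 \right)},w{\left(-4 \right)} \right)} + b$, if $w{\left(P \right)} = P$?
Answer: $-1969$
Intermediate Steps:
$s{\left(h \right)} = 1$
$b = -1989$ ($b = \frac{\left(-2\right) 7956}{8} = \frac{1}{8} \left(-15912\right) = -1989$)
$M{\left(t,D \right)} = 2 t \left(14 + D\right)$
$M{\left(s{\left(-22 \right)},w{\left(-4 \right)} \right)} + b = 2 \cdot 1 \left(14 - 4\right) - 1989 = 2 \cdot 1 \cdot 10 - 1989 = 20 - 1989 = -1969$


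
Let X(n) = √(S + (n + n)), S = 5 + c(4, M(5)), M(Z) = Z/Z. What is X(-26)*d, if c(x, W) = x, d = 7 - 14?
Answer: -7*I*√43 ≈ -45.902*I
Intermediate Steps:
M(Z) = 1
d = -7
S = 9 (S = 5 + 4 = 9)
X(n) = √(9 + 2*n) (X(n) = √(9 + (n + n)) = √(9 + 2*n))
X(-26)*d = √(9 + 2*(-26))*(-7) = √(9 - 52)*(-7) = √(-43)*(-7) = (I*√43)*(-7) = -7*I*√43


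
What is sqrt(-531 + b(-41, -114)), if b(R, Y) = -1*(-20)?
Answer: I*sqrt(511) ≈ 22.605*I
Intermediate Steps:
b(R, Y) = 20
sqrt(-531 + b(-41, -114)) = sqrt(-531 + 20) = sqrt(-511) = I*sqrt(511)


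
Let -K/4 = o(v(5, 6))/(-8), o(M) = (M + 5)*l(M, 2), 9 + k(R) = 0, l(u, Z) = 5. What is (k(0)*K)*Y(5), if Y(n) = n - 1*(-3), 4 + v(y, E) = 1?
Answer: -360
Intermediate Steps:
k(R) = -9 (k(R) = -9 + 0 = -9)
v(y, E) = -3 (v(y, E) = -4 + 1 = -3)
o(M) = 25 + 5*M (o(M) = (M + 5)*5 = (5 + M)*5 = 25 + 5*M)
Y(n) = 3 + n (Y(n) = n + 3 = 3 + n)
K = 5 (K = -4*(25 + 5*(-3))/(-8) = -4*(25 - 15)*(-1)/8 = -40*(-1)/8 = -4*(-5/4) = 5)
(k(0)*K)*Y(5) = (-9*5)*(3 + 5) = -45*8 = -360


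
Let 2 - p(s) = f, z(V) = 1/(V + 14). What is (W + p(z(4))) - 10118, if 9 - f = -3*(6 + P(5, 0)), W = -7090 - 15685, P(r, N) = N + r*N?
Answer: -32918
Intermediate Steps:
z(V) = 1/(14 + V)
P(r, N) = N + N*r
W = -22775
f = 27 (f = 9 - (-3)*(6 + 0*(1 + 5)) = 9 - (-3)*(6 + 0*6) = 9 - (-3)*(6 + 0) = 9 - (-3)*6 = 9 - 1*(-18) = 9 + 18 = 27)
p(s) = -25 (p(s) = 2 - 1*27 = 2 - 27 = -25)
(W + p(z(4))) - 10118 = (-22775 - 25) - 10118 = -22800 - 10118 = -32918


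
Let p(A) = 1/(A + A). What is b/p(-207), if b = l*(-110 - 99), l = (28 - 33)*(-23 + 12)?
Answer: 4758930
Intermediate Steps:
p(A) = 1/(2*A)
l = 55 (l = -5*(-11) = 55)
b = -11495 (b = 55*(-110 - 99) = 55*(-209) = -11495)
b/p(-207) = -11495/((1/2)/(-207)) = -11495/((1/2)*(-1/207)) = -11495/(-1/414) = -11495*(-414) = 4758930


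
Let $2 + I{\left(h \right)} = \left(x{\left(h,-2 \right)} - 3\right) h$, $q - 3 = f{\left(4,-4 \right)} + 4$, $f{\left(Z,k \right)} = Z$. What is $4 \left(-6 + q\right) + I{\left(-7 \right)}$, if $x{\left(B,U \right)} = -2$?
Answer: $53$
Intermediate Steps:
$q = 11$ ($q = 3 + \left(4 + 4\right) = 3 + 8 = 11$)
$I{\left(h \right)} = -2 - 5 h$ ($I{\left(h \right)} = -2 + \left(-2 - 3\right) h = -2 - 5 h$)
$4 \left(-6 + q\right) + I{\left(-7 \right)} = 4 \left(-6 + 11\right) - -33 = 4 \cdot 5 + \left(-2 + 35\right) = 20 + 33 = 53$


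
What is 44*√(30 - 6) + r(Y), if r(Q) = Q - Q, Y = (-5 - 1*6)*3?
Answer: 88*√6 ≈ 215.56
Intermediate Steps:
Y = -33 (Y = (-5 - 6)*3 = -11*3 = -33)
r(Q) = 0
44*√(30 - 6) + r(Y) = 44*√(30 - 6) + 0 = 44*√24 + 0 = 44*(2*√6) + 0 = 88*√6 + 0 = 88*√6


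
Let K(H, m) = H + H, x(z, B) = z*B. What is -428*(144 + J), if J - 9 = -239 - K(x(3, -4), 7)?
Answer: 26536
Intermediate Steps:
x(z, B) = B*z
K(H, m) = 2*H
J = -206 (J = 9 + (-239 - 2*(-4*3)) = 9 + (-239 - 2*(-12)) = 9 + (-239 - 1*(-24)) = 9 + (-239 + 24) = 9 - 215 = -206)
-428*(144 + J) = -428*(144 - 206) = -428*(-62) = 26536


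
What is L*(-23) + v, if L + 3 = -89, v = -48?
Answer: 2068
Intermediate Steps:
L = -92 (L = -3 - 89 = -92)
L*(-23) + v = -92*(-23) - 48 = 2116 - 48 = 2068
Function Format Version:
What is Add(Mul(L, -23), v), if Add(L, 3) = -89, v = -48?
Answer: 2068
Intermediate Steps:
L = -92 (L = Add(-3, -89) = -92)
Add(Mul(L, -23), v) = Add(Mul(-92, -23), -48) = Add(2116, -48) = 2068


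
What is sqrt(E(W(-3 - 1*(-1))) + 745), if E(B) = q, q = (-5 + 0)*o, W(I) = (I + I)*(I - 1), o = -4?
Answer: 3*sqrt(85) ≈ 27.659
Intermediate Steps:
W(I) = 2*I*(-1 + I) (W(I) = (2*I)*(-1 + I) = 2*I*(-1 + I))
q = 20 (q = (-5 + 0)*(-4) = -5*(-4) = 20)
E(B) = 20
sqrt(E(W(-3 - 1*(-1))) + 745) = sqrt(20 + 745) = sqrt(765) = 3*sqrt(85)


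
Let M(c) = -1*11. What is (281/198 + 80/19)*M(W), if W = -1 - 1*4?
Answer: -21179/342 ≈ -61.927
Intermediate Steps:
W = -5 (W = -1 - 4 = -5)
M(c) = -11
(281/198 + 80/19)*M(W) = (281/198 + 80/19)*(-11) = (21179/3762)*(-11) = -21179/342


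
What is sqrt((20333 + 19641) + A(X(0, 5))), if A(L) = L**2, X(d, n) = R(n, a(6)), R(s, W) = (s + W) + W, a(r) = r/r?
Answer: 3*sqrt(4447) ≈ 200.06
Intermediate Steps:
a(r) = 1
R(s, W) = s + 2*W (R(s, W) = (W + s) + W = s + 2*W)
X(d, n) = 2 + n (X(d, n) = n + 2*1 = n + 2 = 2 + n)
sqrt((20333 + 19641) + A(X(0, 5))) = sqrt((20333 + 19641) + (2 + 5)**2) = sqrt(39974 + 7**2) = sqrt(39974 + 49) = sqrt(40023) = 3*sqrt(4447)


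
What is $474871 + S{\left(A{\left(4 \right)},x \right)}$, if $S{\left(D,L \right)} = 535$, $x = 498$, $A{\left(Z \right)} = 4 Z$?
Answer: $475406$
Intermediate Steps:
$474871 + S{\left(A{\left(4 \right)},x \right)} = 474871 + 535 = 475406$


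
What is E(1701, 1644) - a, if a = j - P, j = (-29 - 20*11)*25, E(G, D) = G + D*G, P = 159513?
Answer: 2963883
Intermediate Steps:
j = -6225 (j = (-29 - 220)*25 = -249*25 = -6225)
a = -165738 (a = -6225 - 1*159513 = -6225 - 159513 = -165738)
E(1701, 1644) - a = 1701*(1 + 1644) - 1*(-165738) = 1701*1645 + 165738 = 2798145 + 165738 = 2963883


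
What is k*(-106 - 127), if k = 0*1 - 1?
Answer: 233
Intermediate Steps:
k = -1 (k = 0 - 1 = -1)
k*(-106 - 127) = -(-106 - 127) = -1*(-233) = 233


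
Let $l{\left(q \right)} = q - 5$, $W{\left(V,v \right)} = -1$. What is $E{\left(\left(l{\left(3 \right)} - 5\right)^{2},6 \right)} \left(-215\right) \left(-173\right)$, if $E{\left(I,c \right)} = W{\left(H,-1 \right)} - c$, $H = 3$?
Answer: $-260365$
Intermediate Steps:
$l{\left(q \right)} = -5 + q$
$E{\left(I,c \right)} = -1 - c$
$E{\left(\left(l{\left(3 \right)} - 5\right)^{2},6 \right)} \left(-215\right) \left(-173\right) = \left(-1 - 6\right) \left(-215\right) \left(-173\right) = \left(-7\right) \left(-215\right) \left(-173\right) = 1505 \left(-173\right) = -260365$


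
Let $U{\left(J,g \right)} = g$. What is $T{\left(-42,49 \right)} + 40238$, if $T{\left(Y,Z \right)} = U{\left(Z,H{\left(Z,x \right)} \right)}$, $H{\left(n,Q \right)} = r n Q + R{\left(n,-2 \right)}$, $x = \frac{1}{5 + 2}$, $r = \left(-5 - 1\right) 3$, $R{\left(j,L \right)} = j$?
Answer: $40161$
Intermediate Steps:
$r = -18$ ($r = \left(-6\right) 3 = -18$)
$x = \frac{1}{7} \approx 0.14286$
$H{\left(n,Q \right)} = n - 18 Q n$ ($H{\left(n,Q \right)} = - 18 n Q + n = - 18 Q n + n = n - 18 Q n$)
$T{\left(Y,Z \right)} = - \frac{11 Z}{7}$ ($T{\left(Y,Z \right)} = Z \left(1 - \frac{18}{7}\right) = Z \left(- \frac{11}{7}\right) = - \frac{11 Z}{7}$)
$T{\left(-42,49 \right)} + 40238 = \left(- \frac{11}{7}\right) 49 + 40238 = -77 + 40238 = 40161$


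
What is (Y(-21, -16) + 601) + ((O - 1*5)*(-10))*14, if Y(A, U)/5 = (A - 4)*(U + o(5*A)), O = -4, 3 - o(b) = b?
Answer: -9639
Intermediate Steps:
o(b) = 3 - b
Y(A, U) = 5*(-4 + A)*(3 + U - 5*A) (Y(A, U) = 5*((A - 4)*(U + (3 - 5*A))) = 5*((-4 + A)*(U + (3 - 5*A))) = 5*((-4 + A)*(3 + U - 5*A)) = 5*(-4 + A)*(3 + U - 5*A))
(Y(-21, -16) + 601) + ((O - 1*5)*(-10))*14 = ((-60 - 25*(-21)**2 - 20*(-16) + 115*(-21) + 5*(-21)*(-16)) + 601) + ((-4 - 1*5)*(-10))*14 = ((-60 - 25*441 + 320 - 2415 + 1680) + 601) + ((-4 - 5)*(-10))*14 = ((-60 - 11025 + 320 - 2415 + 1680) + 601) - 9*(-10)*14 = (-11500 + 601) + 90*14 = -10899 + 1260 = -9639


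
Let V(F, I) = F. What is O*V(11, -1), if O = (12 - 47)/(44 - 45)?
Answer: 385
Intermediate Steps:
O = 35 (O = -35/(-1) = -35*(-1) = 35)
O*V(11, -1) = 35*11 = 385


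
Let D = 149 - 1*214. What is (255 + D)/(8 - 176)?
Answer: -95/84 ≈ -1.1310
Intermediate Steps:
D = -65 (D = 149 - 214 = -65)
(255 + D)/(8 - 176) = (255 - 65)/(8 - 176) = 190/(-168) = 190*(-1/168) = -95/84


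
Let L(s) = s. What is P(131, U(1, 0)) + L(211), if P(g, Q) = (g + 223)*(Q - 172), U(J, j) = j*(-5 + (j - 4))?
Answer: -60677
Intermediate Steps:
U(J, j) = j*(-9 + j) (U(J, j) = j*(-5 + (-4 + j)) = j*(-9 + j))
P(g, Q) = (-172 + Q)*(223 + g) (P(g, Q) = (223 + g)*(-172 + Q) = (-172 + Q)*(223 + g))
P(131, U(1, 0)) + L(211) = (-38356 - 172*131 + 223*(0*(-9 + 0)) + (0*(-9 + 0))*131) + 211 = (-38356 - 22532 + 223*(0*(-9)) + (0*(-9))*131) + 211 = (-38356 - 22532 + 223*0 + 0*131) + 211 = (-38356 - 22532 + 0 + 0) + 211 = -60888 + 211 = -60677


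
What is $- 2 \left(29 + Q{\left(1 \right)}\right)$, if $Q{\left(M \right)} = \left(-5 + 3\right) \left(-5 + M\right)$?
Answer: $-74$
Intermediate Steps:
$Q{\left(M \right)} = 10 - 2 M$ ($Q{\left(M \right)} = - 2 \left(-5 + M\right) = 10 - 2 M$)
$- 2 \left(29 + Q{\left(1 \right)}\right) = - 2 \left(29 + \left(10 - 2\right)\right) = - 2 \left(29 + 8\right) = \left(-2\right) 37 = -74$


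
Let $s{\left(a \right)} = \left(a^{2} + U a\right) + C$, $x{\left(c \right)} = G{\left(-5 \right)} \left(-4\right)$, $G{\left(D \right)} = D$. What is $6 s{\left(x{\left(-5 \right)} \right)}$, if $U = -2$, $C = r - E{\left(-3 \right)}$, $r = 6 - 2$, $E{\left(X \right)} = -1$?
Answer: $2190$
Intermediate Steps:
$r = 4$ ($r = 6 - 2 = 4$)
$C = 5$ ($C = 4 - -1 = 4 + 1 = 5$)
$x{\left(c \right)} = 20$ ($x{\left(c \right)} = \left(-5\right) \left(-4\right) = 20$)
$s{\left(a \right)} = 5 + a^{2} - 2 a$ ($s{\left(a \right)} = \left(a^{2} - 2 a\right) + 5 = 5 + a^{2} - 2 a$)
$6 s{\left(x{\left(-5 \right)} \right)} = 6 \left(5 + 20^{2} - 40\right) = 6 \left(5 + 400 - 40\right) = 6 \cdot 365 = 2190$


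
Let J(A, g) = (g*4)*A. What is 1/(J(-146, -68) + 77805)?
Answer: 1/117517 ≈ 8.5094e-6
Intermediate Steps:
J(A, g) = 4*A*g (J(A, g) = (4*g)*A = 4*A*g)
1/(J(-146, -68) + 77805) = 1/(4*(-146)*(-68) + 77805) = 1/(39712 + 77805) = 1/117517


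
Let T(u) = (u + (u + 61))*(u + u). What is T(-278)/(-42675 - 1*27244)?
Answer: -275220/69919 ≈ -3.9363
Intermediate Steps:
T(u) = 2*u*(61 + 2*u) (T(u) = (u + (61 + u))*(2*u) = (61 + 2*u)*(2*u) = 2*u*(61 + 2*u))
T(-278)/(-42675 - 1*27244) = (2*(-278)*(61 + 2*(-278)))/(-42675 - 1*27244) = (2*(-278)*(61 - 556))/(-42675 - 27244) = (2*(-278)*(-495))/(-69919) = 275220*(-1/69919) = -275220/69919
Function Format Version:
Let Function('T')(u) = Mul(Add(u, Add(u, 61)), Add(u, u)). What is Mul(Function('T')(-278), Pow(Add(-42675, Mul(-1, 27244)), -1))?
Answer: Rational(-275220, 69919) ≈ -3.9363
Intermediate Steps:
Function('T')(u) = Mul(2, u, Add(61, Mul(2, u))) (Function('T')(u) = Mul(Add(u, Add(61, u)), Mul(2, u)) = Mul(Add(61, Mul(2, u)), Mul(2, u)) = Mul(2, u, Add(61, Mul(2, u))))
Mul(Function('T')(-278), Pow(Add(-42675, Mul(-1, 27244)), -1)) = Mul(Mul(2, -278, Add(61, Mul(2, -278))), Pow(Add(-42675, Mul(-1, 27244)), -1)) = Mul(Mul(2, -278, Add(61, -556)), Pow(Add(-42675, -27244), -1)) = Mul(Mul(2, -278, -495), Pow(-69919, -1)) = Mul(275220, Rational(-1, 69919)) = Rational(-275220, 69919)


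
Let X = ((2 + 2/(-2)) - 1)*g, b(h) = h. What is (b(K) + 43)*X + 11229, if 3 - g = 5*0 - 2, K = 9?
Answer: 11229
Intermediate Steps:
g = 5 (g = 3 - (5*0 - 2) = 3 - (0 - 2) = 3 - 1*(-2) = 3 + 2 = 5)
X = 0 (X = ((2 + 2/(-2)) - 1)*5 = ((2 + 2*(-½)) - 1)*5 = ((2 - 1) - 1)*5 = (1 - 1)*5 = 0*5 = 0)
(b(K) + 43)*X + 11229 = (9 + 43)*0 + 11229 = 52*0 + 11229 = 0 + 11229 = 11229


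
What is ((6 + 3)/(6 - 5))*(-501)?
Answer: -4509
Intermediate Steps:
((6 + 3)/(6 - 5))*(-501) = (9/1)*(-501) = (9*1)*(-501) = 9*(-501) = -4509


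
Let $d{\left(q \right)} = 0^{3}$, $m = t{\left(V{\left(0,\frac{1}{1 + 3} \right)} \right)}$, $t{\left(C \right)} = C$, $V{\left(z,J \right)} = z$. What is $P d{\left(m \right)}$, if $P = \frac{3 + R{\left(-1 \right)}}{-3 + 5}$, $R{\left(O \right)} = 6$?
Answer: $0$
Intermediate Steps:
$P = \frac{9}{2}$ ($P = \frac{3 + 6}{-3 + 5} = \frac{9}{2} \approx 4.5$)
$m = 0$
$d{\left(q \right)} = 0$
$P d{\left(m \right)} = \frac{9}{2} \cdot 0 = 0$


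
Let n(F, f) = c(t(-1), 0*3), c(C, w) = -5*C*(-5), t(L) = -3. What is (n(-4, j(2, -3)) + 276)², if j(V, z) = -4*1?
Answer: 40401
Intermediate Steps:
j(V, z) = -4
c(C, w) = 25*C
n(F, f) = -75 (n(F, f) = 25*(-3) = -75)
(n(-4, j(2, -3)) + 276)² = (-75 + 276)² = 201² = 40401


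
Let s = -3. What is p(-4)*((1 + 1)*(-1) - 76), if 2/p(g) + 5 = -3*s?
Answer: -39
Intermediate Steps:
p(g) = ½ (p(g) = 2/(-5 - 3*(-3)) = 2/(-5 + 9) = 2/4 = 2*(¼) = ½)
p(-4)*((1 + 1)*(-1) - 76) = ((1 + 1)*(-1) - 76)/2 = (2*(-1) - 76)/2 = (-2 - 76)/2 = (½)*(-78) = -39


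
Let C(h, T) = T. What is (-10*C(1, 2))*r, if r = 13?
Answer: -260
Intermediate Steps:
(-10*C(1, 2))*r = -10*2*13 = -20*13 = -260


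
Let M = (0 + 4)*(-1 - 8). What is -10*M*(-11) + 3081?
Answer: -879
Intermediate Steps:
M = -36 (M = 4*(-9) = -36)
-10*M*(-11) + 3081 = -10*(-36)*(-11) + 3081 = 360*(-11) + 3081 = -3960 + 3081 = -879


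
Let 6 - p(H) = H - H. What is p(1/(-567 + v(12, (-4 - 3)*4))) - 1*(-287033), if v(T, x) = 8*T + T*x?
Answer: 287039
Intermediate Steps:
p(H) = 6 (p(H) = 6 - (H - H) = 6 - 1*0 = 6 + 0 = 6)
p(1/(-567 + v(12, (-4 - 3)*4))) - 1*(-287033) = 6 - 1*(-287033) = 6 + 287033 = 287039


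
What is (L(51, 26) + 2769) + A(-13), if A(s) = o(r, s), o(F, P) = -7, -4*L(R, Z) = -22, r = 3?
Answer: 5535/2 ≈ 2767.5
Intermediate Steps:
L(R, Z) = 11/2 (L(R, Z) = -¼*(-22) = 11/2)
A(s) = -7
(L(51, 26) + 2769) + A(-13) = (11/2 + 2769) - 7 = 5549/2 - 7 = 5535/2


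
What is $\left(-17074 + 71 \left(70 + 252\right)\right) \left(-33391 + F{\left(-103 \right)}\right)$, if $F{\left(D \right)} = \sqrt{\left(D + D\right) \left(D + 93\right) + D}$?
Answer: $-193267108 + 5788 \sqrt{1957} \approx -1.9301 \cdot 10^{8}$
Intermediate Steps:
$F{\left(D \right)} = \sqrt{D + 2 D \left(93 + D\right)}$ ($F{\left(D \right)} = \sqrt{2 D \left(93 + D\right) + D} = \sqrt{D + 2 D \left(93 + D\right)}$)
$\left(-17074 + 71 \left(70 + 252\right)\right) \left(-33391 + F{\left(-103 \right)}\right) = \left(-17074 + 71 \left(70 + 252\right)\right) \left(-33391 + \sqrt{- 103 \left(187 + 2 \left(-103\right)\right)}\right) = \left(-17074 + 71 \cdot 322\right) \left(-33391 + \sqrt{- 103 \left(187 - 206\right)}\right) = \left(-17074 + 22862\right) \left(-33391 + \sqrt{\left(-103\right) \left(-19\right)}\right) = 5788 \left(-33391 + \sqrt{1957}\right) = -193267108 + 5788 \sqrt{1957}$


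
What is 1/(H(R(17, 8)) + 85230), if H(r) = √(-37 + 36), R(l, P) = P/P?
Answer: 85230/7264152901 - I/7264152901 ≈ 1.1733e-5 - 1.3766e-10*I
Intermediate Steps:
R(l, P) = 1
H(r) = I (H(r) = √(-1) = I)
1/(H(R(17, 8)) + 85230) = 1/(I + 85230) = 1/(85230 + I) = (85230 - I)/7264152901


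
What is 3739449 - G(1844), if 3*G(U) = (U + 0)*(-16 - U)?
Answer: 4882729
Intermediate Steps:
G(U) = U*(-16 - U)/3 (G(U) = ((U + 0)*(-16 - U))/3 = (U*(-16 - U))/3 = U*(-16 - U)/3)
3739449 - G(1844) = 3739449 - (-1)*1844*(16 + 1844)/3 = 3739449 - (-1)*1844*1860/3 = 3739449 - 1*(-1143280) = 3739449 + 1143280 = 4882729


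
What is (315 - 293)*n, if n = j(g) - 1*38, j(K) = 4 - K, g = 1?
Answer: -770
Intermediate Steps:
n = -35 (n = (4 - 1*1) - 1*38 = (4 - 1) - 38 = 3 - 38 = -35)
(315 - 293)*n = (315 - 293)*(-35) = 22*(-35) = -770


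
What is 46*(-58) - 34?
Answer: -2702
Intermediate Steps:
46*(-58) - 34 = -2668 - 34 = -2702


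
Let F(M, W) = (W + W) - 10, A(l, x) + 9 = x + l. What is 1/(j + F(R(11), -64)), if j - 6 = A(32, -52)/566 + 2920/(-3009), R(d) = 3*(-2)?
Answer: -1703094/226548389 ≈ -0.0075176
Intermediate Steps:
R(d) = -6
A(l, x) = -9 + l + x (A(l, x) = -9 + (x + l) = -9 + (l + x) = -9 + l + x)
F(M, W) = -10 + 2*W (F(M, W) = 2*W - 10 = -10 + 2*W)
j = 8478583/1703094 (j = 6 + ((-9 + 32 - 52)/566 + 2920/(-3009)) = 6 + (-29*1/566 + 2920*(-1/3009)) = 6 + (-29/566 - 2920/3009) = 6 - 1739981/1703094 = 8478583/1703094 ≈ 4.9783)
1/(j + F(R(11), -64)) = 1/(8478583/1703094 + (-10 + 2*(-64))) = 1/(8478583/1703094 + (-10 - 128)) = 1/(8478583/1703094 - 138) = 1/(-226548389/1703094) = -1703094/226548389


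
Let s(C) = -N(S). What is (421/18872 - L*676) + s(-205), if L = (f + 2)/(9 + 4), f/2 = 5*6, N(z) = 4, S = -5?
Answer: -60918395/18872 ≈ -3228.0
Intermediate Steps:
f = 60 (f = 2*(5*6) = 2*30 = 60)
L = 62/13 (L = (60 + 2)/(9 + 4) = 62/13 ≈ 4.7692)
s(C) = -4 (s(C) = -1*4 = -4)
(421/18872 - L*676) + s(-205) = (421/18872 - 62*676/13) - 4 = (421*(1/18872) - 1*3224) - 4 = (421/18872 - 3224) - 4 = -60842907/18872 - 4 = -60918395/18872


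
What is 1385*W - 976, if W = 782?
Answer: 1082094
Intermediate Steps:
1385*W - 976 = 1385*782 - 976 = 1083070 - 976 = 1082094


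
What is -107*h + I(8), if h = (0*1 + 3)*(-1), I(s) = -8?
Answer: 313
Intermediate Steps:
h = -3 (h = (0 + 3)*(-1) = 3*(-1) = -3)
-107*h + I(8) = -107*(-3) - 8 = 321 - 8 = 313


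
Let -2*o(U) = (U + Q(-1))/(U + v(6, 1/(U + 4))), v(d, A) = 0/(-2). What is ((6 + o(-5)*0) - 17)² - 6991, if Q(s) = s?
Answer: -6870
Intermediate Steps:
v(d, A) = 0 (v(d, A) = 0*(-½) = 0)
o(U) = -(-1 + U)/(2*U) (o(U) = -(U - 1)/(2*(U + 0)) = -(-1 + U)/(2*U))
((6 + o(-5)*0) - 17)² - 6991 = ((6 + ((½)*(1 - 1*(-5))/(-5))*0) - 17)² - 6991 = ((6 + ((½)*(-⅕)*(1 + 5))*0) - 17)² - 6991 = ((6 + ((½)*(-⅕)*6)*0) - 17)² - 6991 = ((6 - ⅗*0) - 17)² - 6991 = ((6 + 0) - 17)² - 6991 = (6 - 17)² - 6991 = (-11)² - 6991 = 121 - 6991 = -6870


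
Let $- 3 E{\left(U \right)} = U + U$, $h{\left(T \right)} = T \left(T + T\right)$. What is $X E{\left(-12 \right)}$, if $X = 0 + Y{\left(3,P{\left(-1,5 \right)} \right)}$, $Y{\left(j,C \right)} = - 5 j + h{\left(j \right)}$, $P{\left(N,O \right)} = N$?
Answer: $24$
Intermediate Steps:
$h{\left(T \right)} = 2 T^{2}$ ($h{\left(T \right)} = T 2 T = 2 T^{2}$)
$Y{\left(j,C \right)} = - 5 j + 2 j^{2}$
$E{\left(U \right)} = - \frac{2 U}{3}$ ($E{\left(U \right)} = - \frac{U + U}{3} = - \frac{2 U}{3}$)
$X = 3$ ($X = 0 + 3 \left(-5 + 2 \cdot 3\right) = 0 + 3 \left(-5 + 6\right) = 0 + 3 \cdot 1 = 0 + 3 = 3$)
$X E{\left(-12 \right)} = 3 \left(\left(- \frac{2}{3}\right) \left(-12\right)\right) = 3 \cdot 8 = 24$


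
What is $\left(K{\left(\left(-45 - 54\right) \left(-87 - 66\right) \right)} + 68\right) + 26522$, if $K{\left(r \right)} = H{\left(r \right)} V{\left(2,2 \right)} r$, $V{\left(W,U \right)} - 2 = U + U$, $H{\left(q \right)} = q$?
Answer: $1376616244$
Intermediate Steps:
$V{\left(W,U \right)} = 2 + 2 U$ ($V{\left(W,U \right)} = 2 + \left(U + U\right) = 2 + 2 U$)
$K{\left(r \right)} = 6 r^{2}$ ($K{\left(r \right)} = r \left(2 + 2 \cdot 2\right) r = r \left(2 + 4\right) r = r 6 r = 6 r r = 6 r^{2}$)
$\left(K{\left(\left(-45 - 54\right) \left(-87 - 66\right) \right)} + 68\right) + 26522 = \left(6 \left(\left(-45 - 54\right) \left(-87 - 66\right)\right)^{2} + 68\right) + 26522 = \left(6 \left(\left(-99\right) \left(-153\right)\right)^{2} + 68\right) + 26522 = \left(6 \cdot 15147^{2} + 68\right) + 26522 = \left(6 \cdot 229431609 + 68\right) + 26522 = \left(1376589654 + 68\right) + 26522 = 1376589722 + 26522 = 1376616244$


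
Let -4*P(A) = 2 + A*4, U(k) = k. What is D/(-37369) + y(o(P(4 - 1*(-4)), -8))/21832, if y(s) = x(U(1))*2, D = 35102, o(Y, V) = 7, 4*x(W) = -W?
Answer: -1532731097/1631680016 ≈ -0.93936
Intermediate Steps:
P(A) = -½ - A (P(A) = -(2 + A*4)/4 = -(2 + 4*A)/4 = -½ - A)
x(W) = -W/4 (x(W) = (-W)/4 = -W/4)
y(s) = -½ (y(s) = -¼*1*2 = -¼*2 = -½)
D/(-37369) + y(o(P(4 - 1*(-4)), -8))/21832 = 35102/(-37369) - ½/21832 = 35102*(-1/37369) - ½*1/21832 = -35102/37369 - 1/43664 = -1532731097/1631680016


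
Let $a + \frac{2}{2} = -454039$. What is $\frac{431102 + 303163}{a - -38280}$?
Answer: $- \frac{146853}{83152} \approx -1.7661$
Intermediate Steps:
$a = -454040$ ($a = -1 - 454039 = -454040$)
$\frac{431102 + 303163}{a - -38280} = \frac{431102 + 303163}{-454040 - -38280} = \frac{734265}{-454040 + 38280} = \frac{734265}{-415760} = 734265 \left(- \frac{1}{415760}\right) = - \frac{146853}{83152}$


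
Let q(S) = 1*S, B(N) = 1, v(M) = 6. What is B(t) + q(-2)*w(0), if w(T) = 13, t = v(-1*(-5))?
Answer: -25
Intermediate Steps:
t = 6
q(S) = S
B(t) + q(-2)*w(0) = 1 - 2*13 = 1 - 26 = -25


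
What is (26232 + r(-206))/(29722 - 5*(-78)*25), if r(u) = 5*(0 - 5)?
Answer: 26207/39472 ≈ 0.66394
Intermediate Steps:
r(u) = -25 (r(u) = 5*(-5) = -25)
(26232 + r(-206))/(29722 - 5*(-78)*25) = (26232 - 25)/(29722 - 5*(-78)*25) = 26207/(29722 + 390*25) = 26207/(29722 + 9750) = 26207/39472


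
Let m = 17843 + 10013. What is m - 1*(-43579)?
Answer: 71435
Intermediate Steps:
m = 27856
m - 1*(-43579) = 27856 - 1*(-43579) = 27856 + 43579 = 71435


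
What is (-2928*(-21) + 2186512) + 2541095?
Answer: 4789095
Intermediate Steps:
(-2928*(-21) + 2186512) + 2541095 = (61488 + 2186512) + 2541095 = 2248000 + 2541095 = 4789095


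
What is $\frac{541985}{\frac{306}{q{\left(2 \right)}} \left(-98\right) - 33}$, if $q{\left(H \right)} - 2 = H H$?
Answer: $- \frac{541985}{5031} \approx -107.73$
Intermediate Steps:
$q{\left(H \right)} = 2 + H^{2}$ ($q{\left(H \right)} = 2 + H H = 2 + H^{2}$)
$\frac{541985}{\frac{306}{q{\left(2 \right)}} \left(-98\right) - 33} = \frac{541985}{\frac{306}{2 + 2^{2}} \left(-98\right) - 33} = \frac{541985}{\frac{306}{2 + 4} \left(-98\right) - 33} = \frac{541985}{\frac{306}{6} \left(-98\right) - 33} = \frac{541985}{306 \cdot \frac{1}{6} \left(-98\right) - 33} = \frac{541985}{51 \left(-98\right) - 33} = \frac{541985}{-4998 - 33} = \frac{541985}{-5031} = 541985 \left(- \frac{1}{5031}\right) = - \frac{541985}{5031}$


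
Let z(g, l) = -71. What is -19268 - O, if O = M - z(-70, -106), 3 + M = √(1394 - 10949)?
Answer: -19336 - 7*I*√195 ≈ -19336.0 - 97.75*I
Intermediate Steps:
M = -3 + 7*I*√195 (M = -3 + √(1394 - 10949) = -3 + √(-9555) = -3 + 7*I*√195 ≈ -3.0 + 97.75*I)
O = 68 + 7*I*√195 (O = (-3 + 7*I*√195) - 1*(-71) = (-3 + 7*I*√195) + 71 = 68 + 7*I*√195 ≈ 68.0 + 97.75*I)
-19268 - O = -19268 - (68 + 7*I*√195) = -19268 + (-68 - 7*I*√195) = -19336 - 7*I*√195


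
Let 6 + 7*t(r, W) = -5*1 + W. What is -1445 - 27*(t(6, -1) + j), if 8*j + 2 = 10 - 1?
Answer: -79651/56 ≈ -1422.3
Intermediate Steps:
j = 7/8 (j = -¼ + (10 - 1)/8 = -¼ + (⅛)*9 = -¼ + 9/8 = 7/8 ≈ 0.87500)
t(r, W) = -11/7 + W/7 (t(r, W) = -6/7 + (-5*1 + W)/7 = -6/7 + (-5 + W)/7 = -6/7 + (-5/7 + W/7) = -11/7 + W/7)
-1445 - 27*(t(6, -1) + j) = -1445 - 27*((-11/7 + (⅐)*(-1)) + 7/8) = -1445 - 27*((-11/7 - ⅐) + 7/8) = -1445 - 27*(-12/7 + 7/8) = -1445 - 27*(-47)/56 = -1445 - 1*(-1269/56) = -1445 + 1269/56 = -79651/56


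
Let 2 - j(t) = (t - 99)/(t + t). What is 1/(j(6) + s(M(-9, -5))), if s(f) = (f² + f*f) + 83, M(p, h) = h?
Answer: 4/571 ≈ 0.0070053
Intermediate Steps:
j(t) = 2 - (-99 + t)/(2*t) (j(t) = 2 - (t - 99)/(t + t) = 2 - (-99 + t)/(2*t))
s(f) = 83 + 2*f² (s(f) = (f² + f²) + 83 = 2*f² + 83 = 83 + 2*f²)
1/(j(6) + s(M(-9, -5))) = 1/((3/2)*(33 + 6)/6 + (83 + 2*(-5)²)) = 1/((3/2)*(⅙)*39 + (83 + 2*25)) = 1/(39/4 + (83 + 50)) = 1/(39/4 + 133) = 1/(571/4) = 4/571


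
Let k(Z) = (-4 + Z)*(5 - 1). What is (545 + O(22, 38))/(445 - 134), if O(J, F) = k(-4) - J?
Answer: 491/311 ≈ 1.5788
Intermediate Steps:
k(Z) = -16 + 4*Z (k(Z) = (-4 + Z)*4 = -16 + 4*Z)
O(J, F) = -32 - J (O(J, F) = (-16 + 4*(-4)) - J = (-16 - 16) - J = -32 - J)
(545 + O(22, 38))/(445 - 134) = (545 + (-32 - 1*22))/(445 - 134) = (545 + (-32 - 22))/311 = (545 - 54)/311 = (1/311)*491 = 491/311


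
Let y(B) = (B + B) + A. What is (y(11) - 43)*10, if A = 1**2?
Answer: -200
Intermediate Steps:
A = 1
y(B) = 1 + 2*B (y(B) = (B + B) + 1 = 2*B + 1 = 1 + 2*B)
(y(11) - 43)*10 = ((1 + 2*11) - 43)*10 = ((1 + 22) - 43)*10 = (23 - 43)*10 = -20*10 = -200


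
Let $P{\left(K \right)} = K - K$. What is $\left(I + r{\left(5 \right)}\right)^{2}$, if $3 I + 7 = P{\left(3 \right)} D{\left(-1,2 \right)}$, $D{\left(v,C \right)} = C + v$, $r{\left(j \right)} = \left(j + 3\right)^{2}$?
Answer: $\frac{34225}{9} \approx 3802.8$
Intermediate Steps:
$r{\left(j \right)} = \left(3 + j\right)^{2}$
$P{\left(K \right)} = 0$
$I = - \frac{7}{3}$ ($I = - \frac{7}{3} + \frac{0 \left(2 - 1\right)}{3} = - \frac{7}{3} + \frac{0 \cdot 1}{3} = - \frac{7}{3} + \frac{1}{3} \cdot 0 = - \frac{7}{3} + 0 = - \frac{7}{3} \approx -2.3333$)
$\left(I + r{\left(5 \right)}\right)^{2} = \left(- \frac{7}{3} + \left(3 + 5\right)^{2}\right)^{2} = \left(- \frac{7}{3} + 8^{2}\right)^{2} = \left(- \frac{7}{3} + 64\right)^{2} = \left(\frac{185}{3}\right)^{2} = \frac{34225}{9}$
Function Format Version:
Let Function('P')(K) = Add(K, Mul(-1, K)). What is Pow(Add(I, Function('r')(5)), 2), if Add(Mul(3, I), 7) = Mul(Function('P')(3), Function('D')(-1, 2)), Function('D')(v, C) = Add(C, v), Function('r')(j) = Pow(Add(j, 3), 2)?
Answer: Rational(34225, 9) ≈ 3802.8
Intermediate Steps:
Function('r')(j) = Pow(Add(3, j), 2)
Function('P')(K) = 0
I = Rational(-7, 3) (I = Add(Rational(-7, 3), Mul(Rational(1, 3), Mul(0, Add(2, -1)))) = Add(Rational(-7, 3), Mul(Rational(1, 3), Mul(0, 1))) = Add(Rational(-7, 3), Mul(Rational(1, 3), 0)) = Add(Rational(-7, 3), 0) = Rational(-7, 3) ≈ -2.3333)
Pow(Add(I, Function('r')(5)), 2) = Pow(Add(Rational(-7, 3), Pow(Add(3, 5), 2)), 2) = Pow(Add(Rational(-7, 3), Pow(8, 2)), 2) = Pow(Add(Rational(-7, 3), 64), 2) = Pow(Rational(185, 3), 2) = Rational(34225, 9)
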